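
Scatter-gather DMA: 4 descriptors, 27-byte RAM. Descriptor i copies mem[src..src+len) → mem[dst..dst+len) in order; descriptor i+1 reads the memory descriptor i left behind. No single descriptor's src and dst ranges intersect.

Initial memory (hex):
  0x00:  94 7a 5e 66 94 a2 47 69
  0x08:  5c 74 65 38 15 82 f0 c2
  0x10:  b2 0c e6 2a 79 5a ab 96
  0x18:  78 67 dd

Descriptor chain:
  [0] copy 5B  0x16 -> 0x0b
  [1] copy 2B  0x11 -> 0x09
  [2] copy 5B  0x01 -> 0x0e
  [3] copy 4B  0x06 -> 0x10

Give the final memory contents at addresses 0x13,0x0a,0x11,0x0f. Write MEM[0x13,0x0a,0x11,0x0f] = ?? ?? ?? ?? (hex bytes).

MEM[0x13,0x0a,0x11,0x0f] = 0c e6 69 5e

D0: mem[0x0b..0x0f] <- [ab 96 78 67 dd]
D1: mem[0x09..0x0a] <- [0c e6]
D2: mem[0x0e..0x12] <- [7a 5e 66 94 a2]
D3: mem[0x10..0x13] <- [47 69 5c 0c]
query mem[0x13]=0x0c, mem[0x0a]=0xe6, mem[0x11]=0x69, mem[0x0f]=0x5e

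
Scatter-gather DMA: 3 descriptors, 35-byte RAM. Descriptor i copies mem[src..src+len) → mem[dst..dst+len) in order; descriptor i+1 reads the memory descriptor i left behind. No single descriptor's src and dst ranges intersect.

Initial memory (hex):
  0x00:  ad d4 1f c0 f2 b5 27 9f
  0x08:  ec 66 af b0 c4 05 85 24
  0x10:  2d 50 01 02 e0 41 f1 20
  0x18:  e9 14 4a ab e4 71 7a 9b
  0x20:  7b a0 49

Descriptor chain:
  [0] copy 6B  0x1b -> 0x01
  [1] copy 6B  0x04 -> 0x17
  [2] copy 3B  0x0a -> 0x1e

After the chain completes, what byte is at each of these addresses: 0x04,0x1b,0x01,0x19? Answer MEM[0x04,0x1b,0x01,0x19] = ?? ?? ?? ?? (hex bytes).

MEM[0x04,0x1b,0x01,0x19] = 7a ec ab 7b

  after D0: wrote 6B at 0x01 = abe4717a9b7b
  after D1: wrote 6B at 0x17 = 7a9b7b9fec66
  after D2: wrote 3B at 0x1e = afb0c4
query mem[0x04]=0x7a, mem[0x1b]=0xec, mem[0x01]=0xab, mem[0x19]=0x7b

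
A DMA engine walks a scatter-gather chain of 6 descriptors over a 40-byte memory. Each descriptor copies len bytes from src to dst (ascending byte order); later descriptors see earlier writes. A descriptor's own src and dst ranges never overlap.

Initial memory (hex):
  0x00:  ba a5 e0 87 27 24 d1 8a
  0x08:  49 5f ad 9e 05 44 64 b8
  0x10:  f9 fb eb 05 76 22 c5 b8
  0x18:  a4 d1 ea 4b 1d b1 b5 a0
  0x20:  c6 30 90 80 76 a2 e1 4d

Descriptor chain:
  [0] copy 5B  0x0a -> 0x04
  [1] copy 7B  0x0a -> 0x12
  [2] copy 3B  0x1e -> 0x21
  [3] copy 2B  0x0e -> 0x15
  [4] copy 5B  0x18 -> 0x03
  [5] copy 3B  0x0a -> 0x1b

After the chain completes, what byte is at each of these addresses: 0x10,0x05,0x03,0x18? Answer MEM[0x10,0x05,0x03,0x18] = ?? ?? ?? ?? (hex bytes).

MEM[0x10,0x05,0x03,0x18] = f9 ea f9 f9

[0] 0x0a->0x04 len=5 : ad 9e 05 44 64
[1] 0x0a->0x12 len=7 : ad 9e 05 44 64 b8 f9
[2] 0x1e->0x21 len=3 : b5 a0 c6
[3] 0x0e->0x15 len=2 : 64 b8
[4] 0x18->0x03 len=5 : f9 d1 ea 4b 1d
[5] 0x0a->0x1b len=3 : ad 9e 05
query mem[0x10]=0xf9, mem[0x05]=0xea, mem[0x03]=0xf9, mem[0x18]=0xf9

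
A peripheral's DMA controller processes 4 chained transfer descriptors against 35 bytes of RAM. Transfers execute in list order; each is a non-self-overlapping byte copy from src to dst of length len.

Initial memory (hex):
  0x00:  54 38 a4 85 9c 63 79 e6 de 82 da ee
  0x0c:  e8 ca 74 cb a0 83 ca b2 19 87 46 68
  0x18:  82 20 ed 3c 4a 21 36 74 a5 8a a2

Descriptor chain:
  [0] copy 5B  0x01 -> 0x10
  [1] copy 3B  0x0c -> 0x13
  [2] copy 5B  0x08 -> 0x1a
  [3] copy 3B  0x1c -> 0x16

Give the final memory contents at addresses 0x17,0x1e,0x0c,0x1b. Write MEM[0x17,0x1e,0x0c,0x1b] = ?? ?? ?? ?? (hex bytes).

#0 dst[0x10+5] := {0x38,0xa4,0x85,0x9c,0x63}
#1 dst[0x13+3] := {0xe8,0xca,0x74}
#2 dst[0x1a+5] := {0xde,0x82,0xda,0xee,0xe8}
#3 dst[0x16+3] := {0xda,0xee,0xe8}
query mem[0x17]=0xee, mem[0x1e]=0xe8, mem[0x0c]=0xe8, mem[0x1b]=0x82

MEM[0x17,0x1e,0x0c,0x1b] = ee e8 e8 82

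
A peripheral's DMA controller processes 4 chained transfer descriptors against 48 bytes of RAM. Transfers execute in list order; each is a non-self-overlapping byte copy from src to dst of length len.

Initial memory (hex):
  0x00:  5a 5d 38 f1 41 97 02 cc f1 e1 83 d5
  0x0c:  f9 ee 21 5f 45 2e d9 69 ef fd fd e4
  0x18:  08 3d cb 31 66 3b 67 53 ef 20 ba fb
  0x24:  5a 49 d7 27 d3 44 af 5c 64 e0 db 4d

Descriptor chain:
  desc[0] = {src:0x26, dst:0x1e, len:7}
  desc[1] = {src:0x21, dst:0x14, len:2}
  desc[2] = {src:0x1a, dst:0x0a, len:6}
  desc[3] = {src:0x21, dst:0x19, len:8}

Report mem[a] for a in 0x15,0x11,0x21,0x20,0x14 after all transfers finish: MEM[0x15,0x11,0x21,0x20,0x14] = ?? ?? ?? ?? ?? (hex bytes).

MEM[0x15,0x11,0x21,0x20,0x14] = af 2e 44 d3 44

#0 dst[0x1e+7] := {0xd7,0x27,0xd3,0x44,0xaf,0x5c,0x64}
#1 dst[0x14+2] := {0x44,0xaf}
#2 dst[0x0a+6] := {0xcb,0x31,0x66,0x3b,0xd7,0x27}
#3 dst[0x19+8] := {0x44,0xaf,0x5c,0x64,0x49,0xd7,0x27,0xd3}
query mem[0x15]=0xaf, mem[0x11]=0x2e, mem[0x21]=0x44, mem[0x20]=0xd3, mem[0x14]=0x44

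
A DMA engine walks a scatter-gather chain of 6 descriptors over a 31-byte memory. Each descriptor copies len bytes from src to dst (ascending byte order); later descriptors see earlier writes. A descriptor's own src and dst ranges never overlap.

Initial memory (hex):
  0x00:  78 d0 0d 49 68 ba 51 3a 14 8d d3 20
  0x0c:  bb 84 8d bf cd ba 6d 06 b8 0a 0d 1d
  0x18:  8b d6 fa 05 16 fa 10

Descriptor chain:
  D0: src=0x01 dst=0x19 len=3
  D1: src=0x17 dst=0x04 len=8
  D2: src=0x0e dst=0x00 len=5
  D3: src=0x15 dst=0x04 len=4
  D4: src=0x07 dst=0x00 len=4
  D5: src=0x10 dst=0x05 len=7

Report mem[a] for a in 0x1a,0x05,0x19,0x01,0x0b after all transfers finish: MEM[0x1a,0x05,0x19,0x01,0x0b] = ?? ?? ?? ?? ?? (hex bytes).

[0] 0x01->0x19 len=3 : d0 0d 49
[1] 0x17->0x04 len=8 : 1d 8b d0 0d 49 16 fa 10
[2] 0x0e->0x00 len=5 : 8d bf cd ba 6d
[3] 0x15->0x04 len=4 : 0a 0d 1d 8b
[4] 0x07->0x00 len=4 : 8b 49 16 fa
[5] 0x10->0x05 len=7 : cd ba 6d 06 b8 0a 0d
query mem[0x1a]=0x0d, mem[0x05]=0xcd, mem[0x19]=0xd0, mem[0x01]=0x49, mem[0x0b]=0x0d

MEM[0x1a,0x05,0x19,0x01,0x0b] = 0d cd d0 49 0d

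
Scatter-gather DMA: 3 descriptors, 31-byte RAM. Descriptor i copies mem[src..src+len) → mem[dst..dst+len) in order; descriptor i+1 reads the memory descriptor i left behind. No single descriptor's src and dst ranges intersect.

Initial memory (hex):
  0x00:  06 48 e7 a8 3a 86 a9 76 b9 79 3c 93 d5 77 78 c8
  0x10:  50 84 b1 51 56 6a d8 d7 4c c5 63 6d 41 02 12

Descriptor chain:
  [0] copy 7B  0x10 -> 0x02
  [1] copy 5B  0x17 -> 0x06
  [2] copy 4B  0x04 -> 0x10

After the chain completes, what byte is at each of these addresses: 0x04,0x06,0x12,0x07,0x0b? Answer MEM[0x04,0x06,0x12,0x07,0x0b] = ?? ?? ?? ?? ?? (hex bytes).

MEM[0x04,0x06,0x12,0x07,0x0b] = b1 d7 d7 4c 93

D0: mem[0x02..0x08] <- [50 84 b1 51 56 6a d8]
D1: mem[0x06..0x0a] <- [d7 4c c5 63 6d]
D2: mem[0x10..0x13] <- [b1 51 d7 4c]
query mem[0x04]=0xb1, mem[0x06]=0xd7, mem[0x12]=0xd7, mem[0x07]=0x4c, mem[0x0b]=0x93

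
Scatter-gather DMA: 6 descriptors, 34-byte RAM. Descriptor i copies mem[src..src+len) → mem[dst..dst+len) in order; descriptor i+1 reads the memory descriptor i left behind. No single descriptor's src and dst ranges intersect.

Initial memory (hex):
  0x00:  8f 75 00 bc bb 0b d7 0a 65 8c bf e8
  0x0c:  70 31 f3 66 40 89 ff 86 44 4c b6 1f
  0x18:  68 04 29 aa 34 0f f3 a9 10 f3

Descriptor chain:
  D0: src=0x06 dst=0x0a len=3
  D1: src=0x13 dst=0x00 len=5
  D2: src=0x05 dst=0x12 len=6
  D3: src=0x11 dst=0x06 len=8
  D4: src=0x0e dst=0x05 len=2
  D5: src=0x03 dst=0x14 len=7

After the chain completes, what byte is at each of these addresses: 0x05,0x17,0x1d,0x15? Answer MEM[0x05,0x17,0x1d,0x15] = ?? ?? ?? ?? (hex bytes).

D0: mem[0x0a..0x0c] <- [d7 0a 65]
D1: mem[0x00..0x04] <- [86 44 4c b6 1f]
D2: mem[0x12..0x17] <- [0b d7 0a 65 8c d7]
D3: mem[0x06..0x0d] <- [89 0b d7 0a 65 8c d7 68]
D4: mem[0x05..0x06] <- [f3 66]
D5: mem[0x14..0x1a] <- [b6 1f f3 66 0b d7 0a]
query mem[0x05]=0xf3, mem[0x17]=0x66, mem[0x1d]=0x0f, mem[0x15]=0x1f

MEM[0x05,0x17,0x1d,0x15] = f3 66 0f 1f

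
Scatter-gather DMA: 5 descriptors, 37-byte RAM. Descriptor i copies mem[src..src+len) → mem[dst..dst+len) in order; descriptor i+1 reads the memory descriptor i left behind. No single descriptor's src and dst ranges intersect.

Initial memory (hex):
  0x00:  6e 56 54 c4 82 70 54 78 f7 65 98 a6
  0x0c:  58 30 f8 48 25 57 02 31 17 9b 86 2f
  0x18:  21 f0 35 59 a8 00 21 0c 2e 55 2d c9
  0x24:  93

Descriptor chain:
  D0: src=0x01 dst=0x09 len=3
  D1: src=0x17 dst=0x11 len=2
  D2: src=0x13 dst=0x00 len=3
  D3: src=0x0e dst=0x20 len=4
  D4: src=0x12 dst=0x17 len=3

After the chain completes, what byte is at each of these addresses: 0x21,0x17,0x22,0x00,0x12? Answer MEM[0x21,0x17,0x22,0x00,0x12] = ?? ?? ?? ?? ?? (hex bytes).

MEM[0x21,0x17,0x22,0x00,0x12] = 48 21 25 31 21

D0: mem[0x09..0x0b] <- [56 54 c4]
D1: mem[0x11..0x12] <- [2f 21]
D2: mem[0x00..0x02] <- [31 17 9b]
D3: mem[0x20..0x23] <- [f8 48 25 2f]
D4: mem[0x17..0x19] <- [21 31 17]
query mem[0x21]=0x48, mem[0x17]=0x21, mem[0x22]=0x25, mem[0x00]=0x31, mem[0x12]=0x21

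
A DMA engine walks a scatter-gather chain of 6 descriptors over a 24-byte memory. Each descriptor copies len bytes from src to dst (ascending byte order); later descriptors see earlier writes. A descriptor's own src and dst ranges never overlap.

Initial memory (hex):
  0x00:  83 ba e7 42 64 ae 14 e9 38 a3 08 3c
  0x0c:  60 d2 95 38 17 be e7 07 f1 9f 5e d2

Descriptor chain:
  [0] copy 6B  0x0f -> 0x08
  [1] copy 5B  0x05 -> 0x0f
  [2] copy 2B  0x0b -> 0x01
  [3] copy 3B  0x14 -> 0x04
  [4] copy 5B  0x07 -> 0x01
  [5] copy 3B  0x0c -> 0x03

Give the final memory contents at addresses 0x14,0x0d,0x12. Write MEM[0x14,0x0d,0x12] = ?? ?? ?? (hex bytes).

MEM[0x14,0x0d,0x12] = f1 f1 38

[0] 0x0f->0x08 len=6 : 38 17 be e7 07 f1
[1] 0x05->0x0f len=5 : ae 14 e9 38 17
[2] 0x0b->0x01 len=2 : e7 07
[3] 0x14->0x04 len=3 : f1 9f 5e
[4] 0x07->0x01 len=5 : e9 38 17 be e7
[5] 0x0c->0x03 len=3 : 07 f1 95
query mem[0x14]=0xf1, mem[0x0d]=0xf1, mem[0x12]=0x38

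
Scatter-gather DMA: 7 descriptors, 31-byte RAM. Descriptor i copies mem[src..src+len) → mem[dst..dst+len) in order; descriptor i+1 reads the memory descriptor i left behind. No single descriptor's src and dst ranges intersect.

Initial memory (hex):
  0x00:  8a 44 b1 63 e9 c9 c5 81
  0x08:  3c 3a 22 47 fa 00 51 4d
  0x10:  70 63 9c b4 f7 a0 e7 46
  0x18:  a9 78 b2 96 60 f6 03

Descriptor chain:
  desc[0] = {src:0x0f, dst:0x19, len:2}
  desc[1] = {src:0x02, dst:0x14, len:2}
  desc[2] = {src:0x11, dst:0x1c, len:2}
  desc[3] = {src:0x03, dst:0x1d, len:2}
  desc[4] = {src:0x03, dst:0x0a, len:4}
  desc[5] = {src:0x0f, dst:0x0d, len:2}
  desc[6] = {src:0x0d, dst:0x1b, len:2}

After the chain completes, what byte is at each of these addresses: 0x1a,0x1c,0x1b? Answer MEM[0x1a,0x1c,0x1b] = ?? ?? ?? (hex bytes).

#0 dst[0x19+2] := {0x4d,0x70}
#1 dst[0x14+2] := {0xb1,0x63}
#2 dst[0x1c+2] := {0x63,0x9c}
#3 dst[0x1d+2] := {0x63,0xe9}
#4 dst[0x0a+4] := {0x63,0xe9,0xc9,0xc5}
#5 dst[0x0d+2] := {0x4d,0x70}
#6 dst[0x1b+2] := {0x4d,0x70}
query mem[0x1a]=0x70, mem[0x1c]=0x70, mem[0x1b]=0x4d

MEM[0x1a,0x1c,0x1b] = 70 70 4d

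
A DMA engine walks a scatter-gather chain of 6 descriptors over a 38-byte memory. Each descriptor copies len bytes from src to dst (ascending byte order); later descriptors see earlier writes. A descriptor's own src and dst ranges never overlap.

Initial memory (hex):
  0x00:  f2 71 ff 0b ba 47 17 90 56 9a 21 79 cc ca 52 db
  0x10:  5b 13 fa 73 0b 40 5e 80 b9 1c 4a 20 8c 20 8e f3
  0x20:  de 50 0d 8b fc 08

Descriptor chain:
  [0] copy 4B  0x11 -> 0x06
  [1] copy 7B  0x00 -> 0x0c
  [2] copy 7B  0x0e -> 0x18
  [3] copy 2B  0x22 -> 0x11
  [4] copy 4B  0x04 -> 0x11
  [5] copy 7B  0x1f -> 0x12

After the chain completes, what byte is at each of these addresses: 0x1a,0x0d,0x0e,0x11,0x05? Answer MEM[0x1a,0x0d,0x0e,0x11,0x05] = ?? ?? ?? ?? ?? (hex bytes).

MEM[0x1a,0x0d,0x0e,0x11,0x05] = ba 71 ff ba 47

  after D0: wrote 4B at 0x06 = 13fa730b
  after D1: wrote 7B at 0x0c = f271ff0bba4713
  after D2: wrote 7B at 0x18 = ff0bba4713730b
  after D3: wrote 2B at 0x11 = 0d8b
  after D4: wrote 4B at 0x11 = ba4713fa
  after D5: wrote 7B at 0x12 = f3de500d8bfc08
query mem[0x1a]=0xba, mem[0x0d]=0x71, mem[0x0e]=0xff, mem[0x11]=0xba, mem[0x05]=0x47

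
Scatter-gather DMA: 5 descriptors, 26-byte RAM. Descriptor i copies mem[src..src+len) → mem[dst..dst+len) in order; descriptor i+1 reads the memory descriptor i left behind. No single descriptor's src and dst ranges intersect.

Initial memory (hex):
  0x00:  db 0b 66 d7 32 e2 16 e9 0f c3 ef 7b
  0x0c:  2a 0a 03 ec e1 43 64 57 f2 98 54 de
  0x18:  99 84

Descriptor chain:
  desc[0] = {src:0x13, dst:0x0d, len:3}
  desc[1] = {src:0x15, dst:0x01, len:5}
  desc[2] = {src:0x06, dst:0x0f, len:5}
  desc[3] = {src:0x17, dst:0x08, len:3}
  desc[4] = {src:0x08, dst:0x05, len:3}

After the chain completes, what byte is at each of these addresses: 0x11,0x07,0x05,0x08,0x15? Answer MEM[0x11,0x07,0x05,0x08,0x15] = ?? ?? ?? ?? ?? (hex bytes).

[0] 0x13->0x0d len=3 : 57 f2 98
[1] 0x15->0x01 len=5 : 98 54 de 99 84
[2] 0x06->0x0f len=5 : 16 e9 0f c3 ef
[3] 0x17->0x08 len=3 : de 99 84
[4] 0x08->0x05 len=3 : de 99 84
query mem[0x11]=0x0f, mem[0x07]=0x84, mem[0x05]=0xde, mem[0x08]=0xde, mem[0x15]=0x98

MEM[0x11,0x07,0x05,0x08,0x15] = 0f 84 de de 98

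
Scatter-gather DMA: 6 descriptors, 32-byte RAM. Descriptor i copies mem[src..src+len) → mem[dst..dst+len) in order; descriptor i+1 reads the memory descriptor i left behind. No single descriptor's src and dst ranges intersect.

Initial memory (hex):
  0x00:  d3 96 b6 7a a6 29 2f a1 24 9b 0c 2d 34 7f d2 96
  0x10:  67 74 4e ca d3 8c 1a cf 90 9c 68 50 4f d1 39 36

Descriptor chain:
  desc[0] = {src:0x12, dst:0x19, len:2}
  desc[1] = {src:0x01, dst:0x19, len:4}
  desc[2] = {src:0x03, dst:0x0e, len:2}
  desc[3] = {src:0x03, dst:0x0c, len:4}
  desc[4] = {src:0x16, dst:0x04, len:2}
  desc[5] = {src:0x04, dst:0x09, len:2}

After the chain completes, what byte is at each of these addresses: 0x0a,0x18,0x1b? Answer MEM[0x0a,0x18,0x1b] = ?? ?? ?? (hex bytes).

D0: mem[0x19..0x1a] <- [4e ca]
D1: mem[0x19..0x1c] <- [96 b6 7a a6]
D2: mem[0x0e..0x0f] <- [7a a6]
D3: mem[0x0c..0x0f] <- [7a a6 29 2f]
D4: mem[0x04..0x05] <- [1a cf]
D5: mem[0x09..0x0a] <- [1a cf]
query mem[0x0a]=0xcf, mem[0x18]=0x90, mem[0x1b]=0x7a

MEM[0x0a,0x18,0x1b] = cf 90 7a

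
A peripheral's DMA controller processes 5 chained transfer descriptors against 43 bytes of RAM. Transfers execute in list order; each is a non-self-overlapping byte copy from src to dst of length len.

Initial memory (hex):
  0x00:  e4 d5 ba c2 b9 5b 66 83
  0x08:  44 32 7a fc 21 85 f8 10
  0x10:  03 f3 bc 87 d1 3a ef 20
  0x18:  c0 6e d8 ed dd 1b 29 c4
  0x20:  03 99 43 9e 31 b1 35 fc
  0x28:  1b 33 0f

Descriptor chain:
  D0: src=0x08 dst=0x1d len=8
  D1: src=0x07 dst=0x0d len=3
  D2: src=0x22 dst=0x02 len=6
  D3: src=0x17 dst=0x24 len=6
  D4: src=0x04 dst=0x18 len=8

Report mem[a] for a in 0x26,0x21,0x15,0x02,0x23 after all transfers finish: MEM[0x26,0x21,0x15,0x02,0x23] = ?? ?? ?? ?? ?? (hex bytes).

MEM[0x26,0x21,0x15,0x02,0x23] = 6e 21 3a 85 f8

#0 dst[0x1d+8] := {0x44,0x32,0x7a,0xfc,0x21,0x85,0xf8,0x10}
#1 dst[0x0d+3] := {0x83,0x44,0x32}
#2 dst[0x02+6] := {0x85,0xf8,0x10,0xb1,0x35,0xfc}
#3 dst[0x24+6] := {0x20,0xc0,0x6e,0xd8,0xed,0xdd}
#4 dst[0x18+8] := {0x10,0xb1,0x35,0xfc,0x44,0x32,0x7a,0xfc}
query mem[0x26]=0x6e, mem[0x21]=0x21, mem[0x15]=0x3a, mem[0x02]=0x85, mem[0x23]=0xf8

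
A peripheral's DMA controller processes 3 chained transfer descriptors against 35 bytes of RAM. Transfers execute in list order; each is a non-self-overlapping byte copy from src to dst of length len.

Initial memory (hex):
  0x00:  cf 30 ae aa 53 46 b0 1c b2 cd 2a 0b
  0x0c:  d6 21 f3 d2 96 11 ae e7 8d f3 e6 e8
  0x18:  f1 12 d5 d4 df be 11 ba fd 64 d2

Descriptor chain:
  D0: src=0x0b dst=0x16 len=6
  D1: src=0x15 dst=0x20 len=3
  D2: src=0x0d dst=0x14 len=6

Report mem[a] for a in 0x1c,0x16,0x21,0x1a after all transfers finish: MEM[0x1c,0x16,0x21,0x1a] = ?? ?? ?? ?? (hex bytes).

MEM[0x1c,0x16,0x21,0x1a] = df d2 0b d2

  after D0: wrote 6B at 0x16 = 0bd621f3d296
  after D1: wrote 3B at 0x20 = f30bd6
  after D2: wrote 6B at 0x14 = 21f3d29611ae
query mem[0x1c]=0xdf, mem[0x16]=0xd2, mem[0x21]=0x0b, mem[0x1a]=0xd2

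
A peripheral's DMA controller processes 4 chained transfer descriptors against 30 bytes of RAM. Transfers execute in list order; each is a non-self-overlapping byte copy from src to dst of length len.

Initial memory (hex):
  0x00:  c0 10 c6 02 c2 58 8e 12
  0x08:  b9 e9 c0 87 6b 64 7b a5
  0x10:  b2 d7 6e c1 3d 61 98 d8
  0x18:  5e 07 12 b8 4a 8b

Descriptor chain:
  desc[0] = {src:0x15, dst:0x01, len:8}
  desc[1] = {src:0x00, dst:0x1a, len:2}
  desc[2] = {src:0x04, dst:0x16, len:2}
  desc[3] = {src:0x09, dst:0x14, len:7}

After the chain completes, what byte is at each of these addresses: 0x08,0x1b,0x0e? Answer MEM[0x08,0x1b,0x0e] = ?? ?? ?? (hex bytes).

  after D0: wrote 8B at 0x01 = 6198d85e0712b84a
  after D1: wrote 2B at 0x1a = c061
  after D2: wrote 2B at 0x16 = 5e07
  after D3: wrote 7B at 0x14 = e9c0876b647ba5
query mem[0x08]=0x4a, mem[0x1b]=0x61, mem[0x0e]=0x7b

MEM[0x08,0x1b,0x0e] = 4a 61 7b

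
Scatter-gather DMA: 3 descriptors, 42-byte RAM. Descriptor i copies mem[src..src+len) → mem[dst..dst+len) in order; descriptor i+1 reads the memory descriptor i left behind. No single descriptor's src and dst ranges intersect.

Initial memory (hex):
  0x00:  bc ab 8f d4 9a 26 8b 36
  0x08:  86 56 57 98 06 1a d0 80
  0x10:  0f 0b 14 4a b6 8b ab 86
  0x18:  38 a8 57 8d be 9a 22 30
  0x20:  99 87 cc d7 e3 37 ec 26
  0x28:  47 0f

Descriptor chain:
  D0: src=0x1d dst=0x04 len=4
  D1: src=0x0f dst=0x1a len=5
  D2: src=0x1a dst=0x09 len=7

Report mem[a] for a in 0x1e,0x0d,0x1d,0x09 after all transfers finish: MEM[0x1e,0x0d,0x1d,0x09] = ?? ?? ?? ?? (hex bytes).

MEM[0x1e,0x0d,0x1d,0x09] = 4a 4a 14 80

  after D0: wrote 4B at 0x04 = 9a223099
  after D1: wrote 5B at 0x1a = 800f0b144a
  after D2: wrote 7B at 0x09 = 800f0b144a3099
query mem[0x1e]=0x4a, mem[0x0d]=0x4a, mem[0x1d]=0x14, mem[0x09]=0x80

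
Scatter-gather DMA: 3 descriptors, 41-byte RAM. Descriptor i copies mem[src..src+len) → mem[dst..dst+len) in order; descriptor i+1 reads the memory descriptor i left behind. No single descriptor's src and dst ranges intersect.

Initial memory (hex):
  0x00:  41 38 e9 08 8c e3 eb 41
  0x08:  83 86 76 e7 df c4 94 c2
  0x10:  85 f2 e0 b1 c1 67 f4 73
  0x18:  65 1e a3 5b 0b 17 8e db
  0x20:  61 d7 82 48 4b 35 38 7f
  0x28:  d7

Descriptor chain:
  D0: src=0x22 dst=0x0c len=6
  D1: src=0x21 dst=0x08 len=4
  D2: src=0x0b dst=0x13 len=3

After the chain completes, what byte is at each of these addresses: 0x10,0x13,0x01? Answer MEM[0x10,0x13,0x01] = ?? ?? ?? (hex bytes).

[0] 0x22->0x0c len=6 : 82 48 4b 35 38 7f
[1] 0x21->0x08 len=4 : d7 82 48 4b
[2] 0x0b->0x13 len=3 : 4b 82 48
query mem[0x10]=0x38, mem[0x13]=0x4b, mem[0x01]=0x38

MEM[0x10,0x13,0x01] = 38 4b 38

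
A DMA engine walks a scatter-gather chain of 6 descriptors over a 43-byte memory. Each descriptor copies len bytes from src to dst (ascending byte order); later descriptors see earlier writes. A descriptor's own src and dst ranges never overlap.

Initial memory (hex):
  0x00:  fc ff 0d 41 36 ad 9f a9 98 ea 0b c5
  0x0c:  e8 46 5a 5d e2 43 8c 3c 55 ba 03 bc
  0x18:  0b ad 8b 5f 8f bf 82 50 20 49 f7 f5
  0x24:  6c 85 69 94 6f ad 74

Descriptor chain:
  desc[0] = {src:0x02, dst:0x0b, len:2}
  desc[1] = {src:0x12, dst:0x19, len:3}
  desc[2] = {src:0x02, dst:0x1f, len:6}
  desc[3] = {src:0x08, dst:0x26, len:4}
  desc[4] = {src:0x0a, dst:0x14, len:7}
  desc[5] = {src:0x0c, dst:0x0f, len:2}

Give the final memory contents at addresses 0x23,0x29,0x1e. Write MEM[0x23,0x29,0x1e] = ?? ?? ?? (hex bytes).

D0: mem[0x0b..0x0c] <- [0d 41]
D1: mem[0x19..0x1b] <- [8c 3c 55]
D2: mem[0x1f..0x24] <- [0d 41 36 ad 9f a9]
D3: mem[0x26..0x29] <- [98 ea 0b 0d]
D4: mem[0x14..0x1a] <- [0b 0d 41 46 5a 5d e2]
D5: mem[0x0f..0x10] <- [41 46]
query mem[0x23]=0x9f, mem[0x29]=0x0d, mem[0x1e]=0x82

MEM[0x23,0x29,0x1e] = 9f 0d 82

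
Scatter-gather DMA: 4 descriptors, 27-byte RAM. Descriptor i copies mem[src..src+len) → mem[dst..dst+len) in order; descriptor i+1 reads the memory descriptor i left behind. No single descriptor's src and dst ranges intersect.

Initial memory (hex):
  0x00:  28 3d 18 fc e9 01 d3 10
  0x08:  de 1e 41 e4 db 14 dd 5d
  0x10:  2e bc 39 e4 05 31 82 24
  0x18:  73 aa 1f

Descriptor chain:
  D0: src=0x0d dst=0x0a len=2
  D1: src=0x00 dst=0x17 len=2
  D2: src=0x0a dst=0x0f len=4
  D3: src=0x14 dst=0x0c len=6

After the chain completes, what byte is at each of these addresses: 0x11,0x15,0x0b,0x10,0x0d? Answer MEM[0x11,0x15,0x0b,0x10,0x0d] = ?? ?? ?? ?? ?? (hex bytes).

MEM[0x11,0x15,0x0b,0x10,0x0d] = aa 31 dd 3d 31

#0 dst[0x0a+2] := {0x14,0xdd}
#1 dst[0x17+2] := {0x28,0x3d}
#2 dst[0x0f+4] := {0x14,0xdd,0xdb,0x14}
#3 dst[0x0c+6] := {0x05,0x31,0x82,0x28,0x3d,0xaa}
query mem[0x11]=0xaa, mem[0x15]=0x31, mem[0x0b]=0xdd, mem[0x10]=0x3d, mem[0x0d]=0x31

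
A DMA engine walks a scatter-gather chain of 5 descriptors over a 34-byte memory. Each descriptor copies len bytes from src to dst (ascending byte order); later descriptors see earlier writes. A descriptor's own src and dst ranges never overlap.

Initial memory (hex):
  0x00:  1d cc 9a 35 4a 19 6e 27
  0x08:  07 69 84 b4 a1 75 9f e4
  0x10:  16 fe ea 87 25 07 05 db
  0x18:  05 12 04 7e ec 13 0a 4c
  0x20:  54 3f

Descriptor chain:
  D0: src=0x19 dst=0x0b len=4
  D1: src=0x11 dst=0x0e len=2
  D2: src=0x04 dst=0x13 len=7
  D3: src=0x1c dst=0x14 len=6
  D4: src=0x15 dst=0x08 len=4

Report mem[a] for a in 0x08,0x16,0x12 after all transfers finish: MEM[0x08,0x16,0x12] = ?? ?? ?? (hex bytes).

#0 dst[0x0b+4] := {0x12,0x04,0x7e,0xec}
#1 dst[0x0e+2] := {0xfe,0xea}
#2 dst[0x13+7] := {0x4a,0x19,0x6e,0x27,0x07,0x69,0x84}
#3 dst[0x14+6] := {0xec,0x13,0x0a,0x4c,0x54,0x3f}
#4 dst[0x08+4] := {0x13,0x0a,0x4c,0x54}
query mem[0x08]=0x13, mem[0x16]=0x0a, mem[0x12]=0xea

MEM[0x08,0x16,0x12] = 13 0a ea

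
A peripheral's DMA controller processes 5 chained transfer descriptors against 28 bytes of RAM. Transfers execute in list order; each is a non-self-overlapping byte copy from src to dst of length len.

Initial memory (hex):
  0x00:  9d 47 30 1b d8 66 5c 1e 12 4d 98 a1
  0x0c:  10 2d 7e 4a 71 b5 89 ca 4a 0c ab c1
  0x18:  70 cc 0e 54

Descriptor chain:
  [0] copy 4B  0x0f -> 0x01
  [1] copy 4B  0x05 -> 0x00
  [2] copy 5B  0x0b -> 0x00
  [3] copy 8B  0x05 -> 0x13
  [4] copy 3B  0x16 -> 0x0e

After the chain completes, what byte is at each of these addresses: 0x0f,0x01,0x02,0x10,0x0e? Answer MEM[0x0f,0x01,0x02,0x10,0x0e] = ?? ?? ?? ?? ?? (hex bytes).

#0 dst[0x01+4] := {0x4a,0x71,0xb5,0x89}
#1 dst[0x00+4] := {0x66,0x5c,0x1e,0x12}
#2 dst[0x00+5] := {0xa1,0x10,0x2d,0x7e,0x4a}
#3 dst[0x13+8] := {0x66,0x5c,0x1e,0x12,0x4d,0x98,0xa1,0x10}
#4 dst[0x0e+3] := {0x12,0x4d,0x98}
query mem[0x0f]=0x4d, mem[0x01]=0x10, mem[0x02]=0x2d, mem[0x10]=0x98, mem[0x0e]=0x12

MEM[0x0f,0x01,0x02,0x10,0x0e] = 4d 10 2d 98 12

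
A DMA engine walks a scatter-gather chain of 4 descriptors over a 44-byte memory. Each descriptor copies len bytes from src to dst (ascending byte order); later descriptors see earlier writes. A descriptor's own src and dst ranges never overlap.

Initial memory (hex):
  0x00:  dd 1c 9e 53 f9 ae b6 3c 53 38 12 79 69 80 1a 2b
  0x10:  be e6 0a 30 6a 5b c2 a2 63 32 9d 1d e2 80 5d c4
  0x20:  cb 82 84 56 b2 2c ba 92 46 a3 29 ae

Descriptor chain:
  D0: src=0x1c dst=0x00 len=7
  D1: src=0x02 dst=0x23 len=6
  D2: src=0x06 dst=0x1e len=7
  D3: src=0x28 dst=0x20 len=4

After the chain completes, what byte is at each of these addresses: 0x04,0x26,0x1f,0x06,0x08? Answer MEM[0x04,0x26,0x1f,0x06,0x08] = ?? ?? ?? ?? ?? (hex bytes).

[0] 0x1c->0x00 len=7 : e2 80 5d c4 cb 82 84
[1] 0x02->0x23 len=6 : 5d c4 cb 82 84 3c
[2] 0x06->0x1e len=7 : 84 3c 53 38 12 79 69
[3] 0x28->0x20 len=4 : 3c a3 29 ae
query mem[0x04]=0xcb, mem[0x26]=0x82, mem[0x1f]=0x3c, mem[0x06]=0x84, mem[0x08]=0x53

MEM[0x04,0x26,0x1f,0x06,0x08] = cb 82 3c 84 53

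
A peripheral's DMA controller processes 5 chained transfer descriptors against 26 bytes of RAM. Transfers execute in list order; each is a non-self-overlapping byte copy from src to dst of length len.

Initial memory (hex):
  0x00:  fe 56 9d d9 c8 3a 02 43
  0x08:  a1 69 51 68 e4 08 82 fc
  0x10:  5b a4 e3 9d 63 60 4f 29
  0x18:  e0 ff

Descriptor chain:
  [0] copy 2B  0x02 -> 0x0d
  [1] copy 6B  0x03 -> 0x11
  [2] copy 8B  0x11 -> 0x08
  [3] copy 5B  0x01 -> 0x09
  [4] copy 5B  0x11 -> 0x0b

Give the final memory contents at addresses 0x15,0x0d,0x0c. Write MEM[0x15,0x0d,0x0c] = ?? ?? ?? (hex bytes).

MEM[0x15,0x0d,0x0c] = 43 3a c8

  after D0: wrote 2B at 0x0d = 9dd9
  after D1: wrote 6B at 0x11 = d9c83a0243a1
  after D2: wrote 8B at 0x08 = d9c83a0243a129e0
  after D3: wrote 5B at 0x09 = 569dd9c83a
  after D4: wrote 5B at 0x0b = d9c83a0243
query mem[0x15]=0x43, mem[0x0d]=0x3a, mem[0x0c]=0xc8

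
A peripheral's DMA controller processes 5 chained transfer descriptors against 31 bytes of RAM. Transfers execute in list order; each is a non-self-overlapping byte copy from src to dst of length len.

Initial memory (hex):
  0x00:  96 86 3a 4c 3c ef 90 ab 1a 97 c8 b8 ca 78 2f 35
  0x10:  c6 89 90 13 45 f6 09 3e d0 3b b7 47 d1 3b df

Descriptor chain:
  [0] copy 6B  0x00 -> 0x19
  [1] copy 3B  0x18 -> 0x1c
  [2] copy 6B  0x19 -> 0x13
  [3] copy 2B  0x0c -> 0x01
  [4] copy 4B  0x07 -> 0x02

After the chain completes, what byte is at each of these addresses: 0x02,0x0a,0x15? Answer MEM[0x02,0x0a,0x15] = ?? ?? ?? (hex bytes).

[0] 0x00->0x19 len=6 : 96 86 3a 4c 3c ef
[1] 0x18->0x1c len=3 : d0 96 86
[2] 0x19->0x13 len=6 : 96 86 3a d0 96 86
[3] 0x0c->0x01 len=2 : ca 78
[4] 0x07->0x02 len=4 : ab 1a 97 c8
query mem[0x02]=0xab, mem[0x0a]=0xc8, mem[0x15]=0x3a

MEM[0x02,0x0a,0x15] = ab c8 3a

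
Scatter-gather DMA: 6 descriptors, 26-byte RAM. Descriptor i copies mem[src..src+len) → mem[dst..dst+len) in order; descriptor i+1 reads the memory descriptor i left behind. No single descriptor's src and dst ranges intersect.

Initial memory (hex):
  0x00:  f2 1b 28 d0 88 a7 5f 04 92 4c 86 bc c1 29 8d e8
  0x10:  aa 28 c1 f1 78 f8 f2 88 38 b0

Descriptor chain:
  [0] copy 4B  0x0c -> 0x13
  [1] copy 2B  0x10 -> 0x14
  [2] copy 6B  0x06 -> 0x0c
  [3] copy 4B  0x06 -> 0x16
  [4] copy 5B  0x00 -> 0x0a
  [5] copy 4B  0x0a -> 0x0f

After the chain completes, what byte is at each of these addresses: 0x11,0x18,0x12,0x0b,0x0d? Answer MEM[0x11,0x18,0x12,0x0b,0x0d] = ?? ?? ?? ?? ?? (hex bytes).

[0] 0x0c->0x13 len=4 : c1 29 8d e8
[1] 0x10->0x14 len=2 : aa 28
[2] 0x06->0x0c len=6 : 5f 04 92 4c 86 bc
[3] 0x06->0x16 len=4 : 5f 04 92 4c
[4] 0x00->0x0a len=5 : f2 1b 28 d0 88
[5] 0x0a->0x0f len=4 : f2 1b 28 d0
query mem[0x11]=0x28, mem[0x18]=0x92, mem[0x12]=0xd0, mem[0x0b]=0x1b, mem[0x0d]=0xd0

MEM[0x11,0x18,0x12,0x0b,0x0d] = 28 92 d0 1b d0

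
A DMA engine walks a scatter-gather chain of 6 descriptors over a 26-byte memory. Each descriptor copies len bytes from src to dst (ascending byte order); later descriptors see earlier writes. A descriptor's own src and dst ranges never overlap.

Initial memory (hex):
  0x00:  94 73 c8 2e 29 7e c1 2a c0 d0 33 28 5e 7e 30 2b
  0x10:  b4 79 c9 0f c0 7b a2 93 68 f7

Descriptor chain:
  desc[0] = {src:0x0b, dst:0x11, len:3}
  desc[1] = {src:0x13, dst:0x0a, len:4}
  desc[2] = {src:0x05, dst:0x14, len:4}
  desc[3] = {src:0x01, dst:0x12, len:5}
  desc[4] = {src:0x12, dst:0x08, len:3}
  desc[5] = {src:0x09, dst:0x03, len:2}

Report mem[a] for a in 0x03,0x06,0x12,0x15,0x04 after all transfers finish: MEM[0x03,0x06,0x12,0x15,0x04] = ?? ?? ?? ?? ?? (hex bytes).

  after D0: wrote 3B at 0x11 = 285e7e
  after D1: wrote 4B at 0x0a = 7ec07ba2
  after D2: wrote 4B at 0x14 = 7ec12ac0
  after D3: wrote 5B at 0x12 = 73c82e297e
  after D4: wrote 3B at 0x08 = 73c82e
  after D5: wrote 2B at 0x03 = c82e
query mem[0x03]=0xc8, mem[0x06]=0xc1, mem[0x12]=0x73, mem[0x15]=0x29, mem[0x04]=0x2e

MEM[0x03,0x06,0x12,0x15,0x04] = c8 c1 73 29 2e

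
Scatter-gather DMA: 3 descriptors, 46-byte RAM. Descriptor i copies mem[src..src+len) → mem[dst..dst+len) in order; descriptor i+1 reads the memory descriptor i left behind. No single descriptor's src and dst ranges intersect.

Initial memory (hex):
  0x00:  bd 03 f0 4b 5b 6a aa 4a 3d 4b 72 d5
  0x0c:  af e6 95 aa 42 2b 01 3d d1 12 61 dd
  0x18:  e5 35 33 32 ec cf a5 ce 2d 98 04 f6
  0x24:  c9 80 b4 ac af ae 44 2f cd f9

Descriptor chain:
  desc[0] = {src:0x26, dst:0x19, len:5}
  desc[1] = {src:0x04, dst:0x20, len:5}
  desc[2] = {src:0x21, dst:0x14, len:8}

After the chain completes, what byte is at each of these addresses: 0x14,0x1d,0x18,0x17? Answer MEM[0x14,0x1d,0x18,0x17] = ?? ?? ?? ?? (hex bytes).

MEM[0x14,0x1d,0x18,0x17] = 6a 44 80 3d

#0 dst[0x19+5] := {0xb4,0xac,0xaf,0xae,0x44}
#1 dst[0x20+5] := {0x5b,0x6a,0xaa,0x4a,0x3d}
#2 dst[0x14+8] := {0x6a,0xaa,0x4a,0x3d,0x80,0xb4,0xac,0xaf}
query mem[0x14]=0x6a, mem[0x1d]=0x44, mem[0x18]=0x80, mem[0x17]=0x3d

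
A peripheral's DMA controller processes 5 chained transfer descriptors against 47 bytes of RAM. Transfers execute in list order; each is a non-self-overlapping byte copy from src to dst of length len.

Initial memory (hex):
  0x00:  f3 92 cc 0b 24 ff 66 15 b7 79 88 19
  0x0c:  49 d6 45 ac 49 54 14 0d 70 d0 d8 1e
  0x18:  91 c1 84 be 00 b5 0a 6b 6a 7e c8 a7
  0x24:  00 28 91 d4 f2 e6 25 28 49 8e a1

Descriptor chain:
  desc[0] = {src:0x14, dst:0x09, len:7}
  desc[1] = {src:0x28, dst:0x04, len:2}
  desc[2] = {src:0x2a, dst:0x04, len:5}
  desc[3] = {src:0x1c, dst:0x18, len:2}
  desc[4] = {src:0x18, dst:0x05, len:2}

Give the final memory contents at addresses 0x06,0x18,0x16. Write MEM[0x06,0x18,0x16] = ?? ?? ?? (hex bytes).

MEM[0x06,0x18,0x16] = b5 00 d8

  after D0: wrote 7B at 0x09 = 70d0d81e91c184
  after D1: wrote 2B at 0x04 = f2e6
  after D2: wrote 5B at 0x04 = 2528498ea1
  after D3: wrote 2B at 0x18 = 00b5
  after D4: wrote 2B at 0x05 = 00b5
query mem[0x06]=0xb5, mem[0x18]=0x00, mem[0x16]=0xd8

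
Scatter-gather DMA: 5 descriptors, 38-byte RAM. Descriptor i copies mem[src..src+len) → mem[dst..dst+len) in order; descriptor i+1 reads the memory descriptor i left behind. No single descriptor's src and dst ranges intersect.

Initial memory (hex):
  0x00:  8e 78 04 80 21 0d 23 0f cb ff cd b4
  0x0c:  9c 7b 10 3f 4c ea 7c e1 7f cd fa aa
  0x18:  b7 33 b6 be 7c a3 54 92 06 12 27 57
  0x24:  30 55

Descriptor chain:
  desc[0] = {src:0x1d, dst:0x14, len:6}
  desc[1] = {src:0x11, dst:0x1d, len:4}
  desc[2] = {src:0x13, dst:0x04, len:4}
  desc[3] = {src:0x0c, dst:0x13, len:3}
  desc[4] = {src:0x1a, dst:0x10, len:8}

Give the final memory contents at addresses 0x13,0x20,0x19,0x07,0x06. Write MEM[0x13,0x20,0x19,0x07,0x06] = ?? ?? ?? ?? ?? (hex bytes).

MEM[0x13,0x20,0x19,0x07,0x06] = ea a3 27 92 54

[0] 0x1d->0x14 len=6 : a3 54 92 06 12 27
[1] 0x11->0x1d len=4 : ea 7c e1 a3
[2] 0x13->0x04 len=4 : e1 a3 54 92
[3] 0x0c->0x13 len=3 : 9c 7b 10
[4] 0x1a->0x10 len=8 : b6 be 7c ea 7c e1 a3 12
query mem[0x13]=0xea, mem[0x20]=0xa3, mem[0x19]=0x27, mem[0x07]=0x92, mem[0x06]=0x54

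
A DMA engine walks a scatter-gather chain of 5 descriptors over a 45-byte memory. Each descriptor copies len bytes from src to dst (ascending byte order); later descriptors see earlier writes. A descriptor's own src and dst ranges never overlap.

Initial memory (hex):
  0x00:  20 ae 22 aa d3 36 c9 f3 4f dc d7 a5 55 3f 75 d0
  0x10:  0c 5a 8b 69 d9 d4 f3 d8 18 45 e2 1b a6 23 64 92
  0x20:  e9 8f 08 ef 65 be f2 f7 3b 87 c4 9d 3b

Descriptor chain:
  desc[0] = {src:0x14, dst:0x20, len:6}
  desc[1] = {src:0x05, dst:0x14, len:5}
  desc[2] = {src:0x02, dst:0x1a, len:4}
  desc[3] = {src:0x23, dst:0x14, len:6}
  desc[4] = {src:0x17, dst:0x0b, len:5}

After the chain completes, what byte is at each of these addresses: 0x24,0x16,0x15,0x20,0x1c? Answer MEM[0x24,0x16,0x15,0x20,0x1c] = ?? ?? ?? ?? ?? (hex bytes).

MEM[0x24,0x16,0x15,0x20,0x1c] = 18 45 18 d9 d3

[0] 0x14->0x20 len=6 : d9 d4 f3 d8 18 45
[1] 0x05->0x14 len=5 : 36 c9 f3 4f dc
[2] 0x02->0x1a len=4 : 22 aa d3 36
[3] 0x23->0x14 len=6 : d8 18 45 f2 f7 3b
[4] 0x17->0x0b len=5 : f2 f7 3b 22 aa
query mem[0x24]=0x18, mem[0x16]=0x45, mem[0x15]=0x18, mem[0x20]=0xd9, mem[0x1c]=0xd3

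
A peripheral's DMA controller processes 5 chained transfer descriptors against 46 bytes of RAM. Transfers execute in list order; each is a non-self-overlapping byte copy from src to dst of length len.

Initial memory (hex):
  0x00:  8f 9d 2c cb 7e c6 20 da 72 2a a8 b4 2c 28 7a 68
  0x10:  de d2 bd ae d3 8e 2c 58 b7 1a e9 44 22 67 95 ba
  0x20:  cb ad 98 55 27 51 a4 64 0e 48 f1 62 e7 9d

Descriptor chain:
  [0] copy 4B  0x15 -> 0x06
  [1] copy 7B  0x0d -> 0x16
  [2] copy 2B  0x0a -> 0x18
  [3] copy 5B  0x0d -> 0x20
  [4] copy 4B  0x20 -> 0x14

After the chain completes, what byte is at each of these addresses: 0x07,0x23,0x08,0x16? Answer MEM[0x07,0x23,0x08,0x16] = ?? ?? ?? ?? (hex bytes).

[0] 0x15->0x06 len=4 : 8e 2c 58 b7
[1] 0x0d->0x16 len=7 : 28 7a 68 de d2 bd ae
[2] 0x0a->0x18 len=2 : a8 b4
[3] 0x0d->0x20 len=5 : 28 7a 68 de d2
[4] 0x20->0x14 len=4 : 28 7a 68 de
query mem[0x07]=0x2c, mem[0x23]=0xde, mem[0x08]=0x58, mem[0x16]=0x68

MEM[0x07,0x23,0x08,0x16] = 2c de 58 68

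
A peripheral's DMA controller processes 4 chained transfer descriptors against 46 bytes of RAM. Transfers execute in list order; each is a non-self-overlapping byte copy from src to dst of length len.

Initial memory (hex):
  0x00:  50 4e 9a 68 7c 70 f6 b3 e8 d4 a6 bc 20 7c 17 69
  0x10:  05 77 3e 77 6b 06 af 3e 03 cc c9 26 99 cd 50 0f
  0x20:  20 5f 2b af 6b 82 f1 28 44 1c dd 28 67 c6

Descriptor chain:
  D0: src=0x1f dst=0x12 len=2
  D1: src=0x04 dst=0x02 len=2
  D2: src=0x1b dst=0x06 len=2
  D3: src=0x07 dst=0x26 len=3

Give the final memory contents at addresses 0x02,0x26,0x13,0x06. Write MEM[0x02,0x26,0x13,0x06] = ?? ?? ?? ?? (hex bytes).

  after D0: wrote 2B at 0x12 = 0f20
  after D1: wrote 2B at 0x02 = 7c70
  after D2: wrote 2B at 0x06 = 2699
  after D3: wrote 3B at 0x26 = 99e8d4
query mem[0x02]=0x7c, mem[0x26]=0x99, mem[0x13]=0x20, mem[0x06]=0x26

MEM[0x02,0x26,0x13,0x06] = 7c 99 20 26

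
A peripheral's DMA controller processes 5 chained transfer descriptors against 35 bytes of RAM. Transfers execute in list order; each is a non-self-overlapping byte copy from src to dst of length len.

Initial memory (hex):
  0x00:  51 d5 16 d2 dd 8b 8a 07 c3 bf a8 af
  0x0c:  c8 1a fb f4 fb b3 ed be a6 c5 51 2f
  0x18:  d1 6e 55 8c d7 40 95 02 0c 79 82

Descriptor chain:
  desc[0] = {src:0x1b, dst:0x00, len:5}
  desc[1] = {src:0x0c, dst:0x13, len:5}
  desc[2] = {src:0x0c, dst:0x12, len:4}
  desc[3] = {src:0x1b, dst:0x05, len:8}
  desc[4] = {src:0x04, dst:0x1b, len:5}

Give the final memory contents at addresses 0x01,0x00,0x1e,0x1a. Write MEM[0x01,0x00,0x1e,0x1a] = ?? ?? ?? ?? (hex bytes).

#0 dst[0x00+5] := {0x8c,0xd7,0x40,0x95,0x02}
#1 dst[0x13+5] := {0xc8,0x1a,0xfb,0xf4,0xfb}
#2 dst[0x12+4] := {0xc8,0x1a,0xfb,0xf4}
#3 dst[0x05+8] := {0x8c,0xd7,0x40,0x95,0x02,0x0c,0x79,0x82}
#4 dst[0x1b+5] := {0x02,0x8c,0xd7,0x40,0x95}
query mem[0x01]=0xd7, mem[0x00]=0x8c, mem[0x1e]=0x40, mem[0x1a]=0x55

MEM[0x01,0x00,0x1e,0x1a] = d7 8c 40 55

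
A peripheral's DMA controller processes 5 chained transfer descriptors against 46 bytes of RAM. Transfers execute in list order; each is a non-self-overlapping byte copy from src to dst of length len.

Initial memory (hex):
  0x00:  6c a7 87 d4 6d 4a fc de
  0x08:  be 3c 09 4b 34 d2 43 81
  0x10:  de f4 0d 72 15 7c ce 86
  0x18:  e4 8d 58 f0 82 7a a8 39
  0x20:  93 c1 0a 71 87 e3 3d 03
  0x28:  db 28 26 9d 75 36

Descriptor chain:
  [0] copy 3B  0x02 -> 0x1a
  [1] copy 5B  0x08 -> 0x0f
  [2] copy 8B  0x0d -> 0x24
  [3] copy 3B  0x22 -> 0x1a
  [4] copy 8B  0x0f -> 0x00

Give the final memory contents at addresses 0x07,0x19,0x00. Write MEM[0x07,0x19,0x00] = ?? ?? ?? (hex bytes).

MEM[0x07,0x19,0x00] = ce 8d be

D0: mem[0x1a..0x1c] <- [87 d4 6d]
D1: mem[0x0f..0x13] <- [be 3c 09 4b 34]
D2: mem[0x24..0x2b] <- [d2 43 be 3c 09 4b 34 15]
D3: mem[0x1a..0x1c] <- [0a 71 d2]
D4: mem[0x00..0x07] <- [be 3c 09 4b 34 15 7c ce]
query mem[0x07]=0xce, mem[0x19]=0x8d, mem[0x00]=0xbe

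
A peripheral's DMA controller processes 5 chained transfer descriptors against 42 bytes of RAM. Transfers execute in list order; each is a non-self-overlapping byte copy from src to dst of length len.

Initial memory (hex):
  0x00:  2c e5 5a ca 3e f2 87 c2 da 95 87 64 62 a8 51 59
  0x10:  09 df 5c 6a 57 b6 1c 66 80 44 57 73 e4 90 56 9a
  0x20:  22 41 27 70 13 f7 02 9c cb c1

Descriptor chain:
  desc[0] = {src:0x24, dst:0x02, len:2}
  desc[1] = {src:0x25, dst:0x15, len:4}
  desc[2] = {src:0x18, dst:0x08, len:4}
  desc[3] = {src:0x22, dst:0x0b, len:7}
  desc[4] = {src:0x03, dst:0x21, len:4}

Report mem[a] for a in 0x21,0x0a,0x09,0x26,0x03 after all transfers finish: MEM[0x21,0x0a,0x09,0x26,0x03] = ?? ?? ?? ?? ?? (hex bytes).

MEM[0x21,0x0a,0x09,0x26,0x03] = f7 57 44 02 f7

#0 dst[0x02+2] := {0x13,0xf7}
#1 dst[0x15+4] := {0xf7,0x02,0x9c,0xcb}
#2 dst[0x08+4] := {0xcb,0x44,0x57,0x73}
#3 dst[0x0b+7] := {0x27,0x70,0x13,0xf7,0x02,0x9c,0xcb}
#4 dst[0x21+4] := {0xf7,0x3e,0xf2,0x87}
query mem[0x21]=0xf7, mem[0x0a]=0x57, mem[0x09]=0x44, mem[0x26]=0x02, mem[0x03]=0xf7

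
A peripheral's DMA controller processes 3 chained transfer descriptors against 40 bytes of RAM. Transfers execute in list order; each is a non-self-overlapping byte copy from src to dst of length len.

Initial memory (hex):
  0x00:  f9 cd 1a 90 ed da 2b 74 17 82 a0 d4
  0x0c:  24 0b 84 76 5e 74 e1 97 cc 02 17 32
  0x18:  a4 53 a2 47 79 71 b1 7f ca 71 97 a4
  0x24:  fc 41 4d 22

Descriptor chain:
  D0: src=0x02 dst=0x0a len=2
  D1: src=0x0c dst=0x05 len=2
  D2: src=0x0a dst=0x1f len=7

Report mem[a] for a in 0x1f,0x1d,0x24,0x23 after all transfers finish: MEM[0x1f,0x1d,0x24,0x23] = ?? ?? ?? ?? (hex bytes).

MEM[0x1f,0x1d,0x24,0x23] = 1a 71 76 84

  after D0: wrote 2B at 0x0a = 1a90
  after D1: wrote 2B at 0x05 = 240b
  after D2: wrote 7B at 0x1f = 1a90240b84765e
query mem[0x1f]=0x1a, mem[0x1d]=0x71, mem[0x24]=0x76, mem[0x23]=0x84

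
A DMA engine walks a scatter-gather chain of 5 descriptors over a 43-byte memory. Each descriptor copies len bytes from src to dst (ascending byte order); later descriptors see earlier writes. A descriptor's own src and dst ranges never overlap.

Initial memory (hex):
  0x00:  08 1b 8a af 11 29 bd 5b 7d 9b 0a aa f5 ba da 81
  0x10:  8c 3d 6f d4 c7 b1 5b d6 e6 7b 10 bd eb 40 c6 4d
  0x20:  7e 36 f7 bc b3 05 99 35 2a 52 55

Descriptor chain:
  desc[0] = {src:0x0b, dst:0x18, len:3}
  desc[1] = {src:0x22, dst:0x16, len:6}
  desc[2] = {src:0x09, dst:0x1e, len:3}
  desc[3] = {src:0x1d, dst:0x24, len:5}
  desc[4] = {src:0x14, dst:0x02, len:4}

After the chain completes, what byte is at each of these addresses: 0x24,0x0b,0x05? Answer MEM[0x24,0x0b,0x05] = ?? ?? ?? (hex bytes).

D0: mem[0x18..0x1a] <- [aa f5 ba]
D1: mem[0x16..0x1b] <- [f7 bc b3 05 99 35]
D2: mem[0x1e..0x20] <- [9b 0a aa]
D3: mem[0x24..0x28] <- [40 9b 0a aa 36]
D4: mem[0x02..0x05] <- [c7 b1 f7 bc]
query mem[0x24]=0x40, mem[0x0b]=0xaa, mem[0x05]=0xbc

MEM[0x24,0x0b,0x05] = 40 aa bc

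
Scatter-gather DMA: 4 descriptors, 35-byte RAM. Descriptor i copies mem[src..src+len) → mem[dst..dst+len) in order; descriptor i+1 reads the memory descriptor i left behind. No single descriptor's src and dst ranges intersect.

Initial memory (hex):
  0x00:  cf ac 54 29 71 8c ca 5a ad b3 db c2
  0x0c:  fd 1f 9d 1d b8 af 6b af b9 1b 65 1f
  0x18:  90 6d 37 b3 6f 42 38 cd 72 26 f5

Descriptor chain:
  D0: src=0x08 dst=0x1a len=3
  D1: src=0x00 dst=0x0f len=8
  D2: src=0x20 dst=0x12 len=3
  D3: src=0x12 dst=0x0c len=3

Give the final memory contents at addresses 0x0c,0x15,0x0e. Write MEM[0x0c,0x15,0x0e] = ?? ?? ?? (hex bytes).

MEM[0x0c,0x15,0x0e] = 72 ca f5

  after D0: wrote 3B at 0x1a = adb3db
  after D1: wrote 8B at 0x0f = cfac5429718cca5a
  after D2: wrote 3B at 0x12 = 7226f5
  after D3: wrote 3B at 0x0c = 7226f5
query mem[0x0c]=0x72, mem[0x15]=0xca, mem[0x0e]=0xf5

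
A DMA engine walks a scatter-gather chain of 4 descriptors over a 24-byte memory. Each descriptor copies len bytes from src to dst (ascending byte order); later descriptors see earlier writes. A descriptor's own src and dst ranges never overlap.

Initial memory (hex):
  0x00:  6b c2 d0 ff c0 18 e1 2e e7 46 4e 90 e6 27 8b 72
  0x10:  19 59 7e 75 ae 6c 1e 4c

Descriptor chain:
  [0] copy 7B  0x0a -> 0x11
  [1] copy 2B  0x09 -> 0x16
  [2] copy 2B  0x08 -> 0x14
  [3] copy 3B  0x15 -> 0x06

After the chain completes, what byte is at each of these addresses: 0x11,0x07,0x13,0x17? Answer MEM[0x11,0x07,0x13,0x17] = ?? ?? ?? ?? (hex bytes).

MEM[0x11,0x07,0x13,0x17] = 4e 46 e6 4e

  after D0: wrote 7B at 0x11 = 4e90e6278b7219
  after D1: wrote 2B at 0x16 = 464e
  after D2: wrote 2B at 0x14 = e746
  after D3: wrote 3B at 0x06 = 46464e
query mem[0x11]=0x4e, mem[0x07]=0x46, mem[0x13]=0xe6, mem[0x17]=0x4e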